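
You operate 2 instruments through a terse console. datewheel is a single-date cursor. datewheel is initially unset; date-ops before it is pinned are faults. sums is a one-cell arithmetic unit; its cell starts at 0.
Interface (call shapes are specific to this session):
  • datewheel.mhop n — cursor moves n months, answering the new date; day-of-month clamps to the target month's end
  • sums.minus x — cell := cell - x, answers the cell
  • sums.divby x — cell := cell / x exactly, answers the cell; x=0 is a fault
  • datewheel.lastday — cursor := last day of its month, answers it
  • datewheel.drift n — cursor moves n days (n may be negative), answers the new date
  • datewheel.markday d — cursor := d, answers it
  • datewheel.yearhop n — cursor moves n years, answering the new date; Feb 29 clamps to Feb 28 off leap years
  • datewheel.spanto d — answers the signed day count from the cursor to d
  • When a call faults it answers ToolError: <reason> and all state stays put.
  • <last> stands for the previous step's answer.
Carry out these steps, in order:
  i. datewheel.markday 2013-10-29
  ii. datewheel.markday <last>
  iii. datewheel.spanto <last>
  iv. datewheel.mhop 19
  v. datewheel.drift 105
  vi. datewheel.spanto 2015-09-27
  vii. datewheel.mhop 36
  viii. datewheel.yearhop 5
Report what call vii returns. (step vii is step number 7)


Answer: 2018-09-11

Derivation:
Next I call markday on d='2013-10-29', and get 2013-10-29.
I try markday on d='<last>', and see 2013-10-29.
Invoking spanto on d='<last>', which returns 0.
I run mhop on n='19', → 2015-05-29.
Calling drift on n='105', and get 2015-09-11.
I call spanto on d='2015-09-27', giving 16.
Invoking mhop on n='36', which returns 2018-09-11.
I call yearhop on n='5', yielding 2023-09-11.


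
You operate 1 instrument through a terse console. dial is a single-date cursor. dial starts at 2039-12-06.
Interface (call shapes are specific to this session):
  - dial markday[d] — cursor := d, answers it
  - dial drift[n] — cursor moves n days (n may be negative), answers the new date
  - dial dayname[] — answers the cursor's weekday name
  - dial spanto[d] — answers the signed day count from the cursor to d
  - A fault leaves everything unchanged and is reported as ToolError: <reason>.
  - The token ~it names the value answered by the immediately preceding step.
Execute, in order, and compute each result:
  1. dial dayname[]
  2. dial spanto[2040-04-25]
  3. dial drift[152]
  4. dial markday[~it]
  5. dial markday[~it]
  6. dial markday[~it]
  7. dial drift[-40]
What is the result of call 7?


% 1. dial dayname() ~> Tuesday
% 2. dial spanto(d=2040-04-25) ~> 141
% 3. dial drift(n=152) ~> 2040-05-06
% 4. dial markday(d=~it) ~> 2040-05-06
% 5. dial markday(d=~it) ~> 2040-05-06
% 6. dial markday(d=~it) ~> 2040-05-06
% 7. dial drift(n=-40) ~> 2040-03-27

Answer: 2040-03-27


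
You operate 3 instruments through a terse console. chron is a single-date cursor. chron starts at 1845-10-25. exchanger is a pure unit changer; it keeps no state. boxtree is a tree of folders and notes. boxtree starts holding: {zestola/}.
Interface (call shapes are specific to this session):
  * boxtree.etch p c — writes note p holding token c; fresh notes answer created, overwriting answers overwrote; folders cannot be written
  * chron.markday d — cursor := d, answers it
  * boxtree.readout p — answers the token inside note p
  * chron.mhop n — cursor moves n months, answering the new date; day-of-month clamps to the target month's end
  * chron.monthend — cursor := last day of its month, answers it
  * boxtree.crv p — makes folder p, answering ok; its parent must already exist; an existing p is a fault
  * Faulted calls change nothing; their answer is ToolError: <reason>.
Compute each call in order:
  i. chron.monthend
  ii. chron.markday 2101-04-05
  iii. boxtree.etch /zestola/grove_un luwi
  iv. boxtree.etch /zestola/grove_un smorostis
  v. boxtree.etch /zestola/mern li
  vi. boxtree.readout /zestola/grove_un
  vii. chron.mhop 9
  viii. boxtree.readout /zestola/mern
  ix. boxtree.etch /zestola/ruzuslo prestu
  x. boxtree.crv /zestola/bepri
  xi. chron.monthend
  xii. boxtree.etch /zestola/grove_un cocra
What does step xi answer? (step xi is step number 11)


Answer: 2102-01-31

Derivation:
>> chron.monthend()
<< 1845-10-31
>> chron.markday(d='2101-04-05')
<< 2101-04-05
>> boxtree.etch(p='/zestola/grove_un', c='luwi')
<< created
>> boxtree.etch(p='/zestola/grove_un', c='smorostis')
<< overwrote
>> boxtree.etch(p='/zestola/mern', c='li')
<< created
>> boxtree.readout(p='/zestola/grove_un')
<< smorostis
>> chron.mhop(n='9')
<< 2102-01-05
>> boxtree.readout(p='/zestola/mern')
<< li
>> boxtree.etch(p='/zestola/ruzuslo', c='prestu')
<< created
>> boxtree.crv(p='/zestola/bepri')
<< ok
>> chron.monthend()
<< 2102-01-31
>> boxtree.etch(p='/zestola/grove_un', c='cocra')
<< overwrote


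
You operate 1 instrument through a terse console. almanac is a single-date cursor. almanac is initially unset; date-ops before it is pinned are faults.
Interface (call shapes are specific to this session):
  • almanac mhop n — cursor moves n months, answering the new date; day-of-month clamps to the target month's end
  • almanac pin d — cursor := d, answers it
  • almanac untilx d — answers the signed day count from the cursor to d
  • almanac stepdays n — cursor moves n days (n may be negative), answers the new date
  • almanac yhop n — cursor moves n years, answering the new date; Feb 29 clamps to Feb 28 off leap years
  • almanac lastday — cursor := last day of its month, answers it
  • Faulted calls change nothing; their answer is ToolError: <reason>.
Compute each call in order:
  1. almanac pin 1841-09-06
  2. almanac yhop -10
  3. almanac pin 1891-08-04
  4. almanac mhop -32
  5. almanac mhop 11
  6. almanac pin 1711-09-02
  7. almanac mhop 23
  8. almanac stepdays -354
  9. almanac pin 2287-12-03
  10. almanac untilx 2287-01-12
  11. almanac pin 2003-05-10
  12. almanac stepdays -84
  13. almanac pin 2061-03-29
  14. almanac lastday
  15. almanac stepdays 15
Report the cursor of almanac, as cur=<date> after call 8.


Answer: cur=1712-08-13

Derivation:
Next I call almanac pin with d: 1841-09-06, which returns 1841-09-06.
Now I run almanac yhop with n: -10, and see 1831-09-06.
Next I call almanac pin with d: 1891-08-04, and get 1891-08-04.
I invoke almanac mhop with n: -32, which returns 1888-12-04.
I call almanac mhop with n: 11, which returns 1889-11-04.
I invoke almanac pin with d: 1711-09-02, → 1711-09-02.
Using almanac mhop with n: 23, giving 1713-08-02.
Next I call almanac stepdays with n: -354, which returns 1712-08-13.
I invoke almanac pin with d: 2287-12-03, which returns 2287-12-03.
I run almanac untilx with d: 2287-01-12, which returns -325.
Invoking almanac pin with d: 2003-05-10, and see 2003-05-10.
Next I call almanac stepdays with n: -84, — result: 2003-02-15.
I run almanac pin with d: 2061-03-29: 2061-03-29.
I invoke almanac lastday, and see 2061-03-31.
Now I run almanac stepdays with n: 15, and observe 2061-04-15.


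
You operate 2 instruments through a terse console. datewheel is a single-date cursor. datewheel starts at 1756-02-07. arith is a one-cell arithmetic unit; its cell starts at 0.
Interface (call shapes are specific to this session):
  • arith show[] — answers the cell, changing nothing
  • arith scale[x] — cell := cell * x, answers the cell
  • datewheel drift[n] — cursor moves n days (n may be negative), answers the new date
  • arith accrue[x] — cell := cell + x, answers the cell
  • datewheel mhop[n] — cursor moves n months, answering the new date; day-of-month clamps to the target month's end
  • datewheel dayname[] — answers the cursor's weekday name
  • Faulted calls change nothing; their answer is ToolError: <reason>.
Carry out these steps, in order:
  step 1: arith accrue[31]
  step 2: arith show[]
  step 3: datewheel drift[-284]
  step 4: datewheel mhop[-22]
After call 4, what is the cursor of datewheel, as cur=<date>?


Answer: cur=1753-06-29

Derivation:
Do: arith accrue[x: 31]
See: 31
Do: arith show[]
See: 31
Do: datewheel drift[n: -284]
See: 1755-04-29
Do: datewheel mhop[n: -22]
See: 1753-06-29


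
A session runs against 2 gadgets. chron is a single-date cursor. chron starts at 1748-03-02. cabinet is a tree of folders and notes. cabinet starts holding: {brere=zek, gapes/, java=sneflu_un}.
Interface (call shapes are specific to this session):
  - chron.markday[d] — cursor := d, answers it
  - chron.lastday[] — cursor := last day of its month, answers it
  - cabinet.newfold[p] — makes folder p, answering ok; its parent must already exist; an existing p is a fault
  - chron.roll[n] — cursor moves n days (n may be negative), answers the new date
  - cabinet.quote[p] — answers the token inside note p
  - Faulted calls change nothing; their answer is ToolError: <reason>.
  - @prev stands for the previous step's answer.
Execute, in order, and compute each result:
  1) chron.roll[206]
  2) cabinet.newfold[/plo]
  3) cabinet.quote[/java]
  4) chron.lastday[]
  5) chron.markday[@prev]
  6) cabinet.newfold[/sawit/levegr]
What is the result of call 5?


-- 1. chron.roll(n→206) ~> 1748-09-24
-- 2. cabinet.newfold(p→/plo) ~> ok
-- 3. cabinet.quote(p→/java) ~> sneflu_un
-- 4. chron.lastday() ~> 1748-09-30
-- 5. chron.markday(d→@prev) ~> 1748-09-30
-- 6. cabinet.newfold(p→/sawit/levegr) ~> ToolError: no parent

Answer: 1748-09-30


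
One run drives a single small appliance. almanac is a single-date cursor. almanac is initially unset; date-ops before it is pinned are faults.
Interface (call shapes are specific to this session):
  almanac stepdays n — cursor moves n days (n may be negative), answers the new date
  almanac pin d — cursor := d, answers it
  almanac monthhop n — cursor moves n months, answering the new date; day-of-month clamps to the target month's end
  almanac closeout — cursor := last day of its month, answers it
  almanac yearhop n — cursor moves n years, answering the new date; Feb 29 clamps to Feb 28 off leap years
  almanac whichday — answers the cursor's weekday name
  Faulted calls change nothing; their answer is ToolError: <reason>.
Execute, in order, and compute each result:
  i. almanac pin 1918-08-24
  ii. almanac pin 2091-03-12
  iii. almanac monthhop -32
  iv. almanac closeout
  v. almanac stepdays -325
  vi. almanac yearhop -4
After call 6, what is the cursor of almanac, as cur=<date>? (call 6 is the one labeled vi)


Answer: cur=2083-09-10

Derivation:
>>> almanac pin 1918-08-24
[out] 1918-08-24
>>> almanac pin 2091-03-12
[out] 2091-03-12
>>> almanac monthhop -32
[out] 2088-07-12
>>> almanac closeout
[out] 2088-07-31
>>> almanac stepdays -325
[out] 2087-09-10
>>> almanac yearhop -4
[out] 2083-09-10


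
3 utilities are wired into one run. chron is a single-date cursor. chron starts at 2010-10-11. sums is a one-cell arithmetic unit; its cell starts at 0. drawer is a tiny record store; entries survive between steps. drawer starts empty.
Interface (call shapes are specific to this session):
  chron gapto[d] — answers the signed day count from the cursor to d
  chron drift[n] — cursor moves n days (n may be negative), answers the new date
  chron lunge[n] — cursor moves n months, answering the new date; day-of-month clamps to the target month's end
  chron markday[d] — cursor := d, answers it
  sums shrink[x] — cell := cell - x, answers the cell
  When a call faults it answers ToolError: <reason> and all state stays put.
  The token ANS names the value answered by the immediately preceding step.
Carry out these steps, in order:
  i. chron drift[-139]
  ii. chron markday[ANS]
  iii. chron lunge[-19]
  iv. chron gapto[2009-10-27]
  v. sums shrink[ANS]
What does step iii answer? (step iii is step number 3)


Answer: 2008-10-25

Derivation:
Then chron drift(n=-139), and get 2010-05-25.
Using chron markday(d=ANS), which returns 2010-05-25.
I call chron lunge(n=-19), which returns 2008-10-25.
I use chron gapto(d=2009-10-27), and get 367.
I run sums shrink(x=ANS), yielding -367.


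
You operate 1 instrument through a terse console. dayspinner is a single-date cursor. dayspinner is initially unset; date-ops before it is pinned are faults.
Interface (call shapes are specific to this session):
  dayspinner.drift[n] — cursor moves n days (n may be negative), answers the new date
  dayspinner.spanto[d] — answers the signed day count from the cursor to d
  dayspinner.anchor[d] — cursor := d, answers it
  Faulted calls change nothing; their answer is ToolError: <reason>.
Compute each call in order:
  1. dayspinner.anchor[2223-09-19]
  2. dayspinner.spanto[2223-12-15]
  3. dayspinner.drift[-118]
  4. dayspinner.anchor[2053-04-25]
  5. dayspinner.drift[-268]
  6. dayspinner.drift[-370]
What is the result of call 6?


Answer: 2051-07-27

Derivation:
! anchor(d=2223-09-19) -> 2223-09-19
! spanto(d=2223-12-15) -> 87
! drift(n=-118) -> 2223-05-24
! anchor(d=2053-04-25) -> 2053-04-25
! drift(n=-268) -> 2052-07-31
! drift(n=-370) -> 2051-07-27


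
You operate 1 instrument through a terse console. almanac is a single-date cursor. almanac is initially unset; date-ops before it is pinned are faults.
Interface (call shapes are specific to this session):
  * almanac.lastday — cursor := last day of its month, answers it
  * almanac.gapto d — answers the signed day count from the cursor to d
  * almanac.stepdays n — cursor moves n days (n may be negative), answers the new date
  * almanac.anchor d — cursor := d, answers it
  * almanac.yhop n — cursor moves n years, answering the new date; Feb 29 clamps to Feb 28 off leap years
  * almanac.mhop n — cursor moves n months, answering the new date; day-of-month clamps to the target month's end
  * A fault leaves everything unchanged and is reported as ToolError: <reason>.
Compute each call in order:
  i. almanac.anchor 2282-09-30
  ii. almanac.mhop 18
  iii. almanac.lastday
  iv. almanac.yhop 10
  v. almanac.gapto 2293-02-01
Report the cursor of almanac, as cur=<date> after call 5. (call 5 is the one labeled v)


% 1. almanac.anchor(d→2282-09-30) -> 2282-09-30
% 2. almanac.mhop(n→18) -> 2284-03-30
% 3. almanac.lastday() -> 2284-03-31
% 4. almanac.yhop(n→10) -> 2294-03-31
% 5. almanac.gapto(d→2293-02-01) -> -423

Answer: cur=2294-03-31


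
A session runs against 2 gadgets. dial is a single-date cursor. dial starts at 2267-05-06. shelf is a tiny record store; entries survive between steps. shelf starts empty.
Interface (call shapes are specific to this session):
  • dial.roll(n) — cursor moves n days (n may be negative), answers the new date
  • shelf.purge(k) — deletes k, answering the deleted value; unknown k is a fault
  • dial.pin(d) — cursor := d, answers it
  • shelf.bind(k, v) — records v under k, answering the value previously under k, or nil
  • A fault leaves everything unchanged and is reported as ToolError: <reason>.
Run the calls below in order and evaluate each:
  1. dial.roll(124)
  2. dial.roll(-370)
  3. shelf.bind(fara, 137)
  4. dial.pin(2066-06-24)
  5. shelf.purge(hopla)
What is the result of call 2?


CALL dial.roll[124]
RET  2267-09-07
CALL dial.roll[-370]
RET  2266-09-02
CALL shelf.bind[fara; 137]
RET  nil
CALL dial.pin[2066-06-24]
RET  2066-06-24
CALL shelf.purge[hopla]
RET  ToolError: no such key hopla

Answer: 2266-09-02


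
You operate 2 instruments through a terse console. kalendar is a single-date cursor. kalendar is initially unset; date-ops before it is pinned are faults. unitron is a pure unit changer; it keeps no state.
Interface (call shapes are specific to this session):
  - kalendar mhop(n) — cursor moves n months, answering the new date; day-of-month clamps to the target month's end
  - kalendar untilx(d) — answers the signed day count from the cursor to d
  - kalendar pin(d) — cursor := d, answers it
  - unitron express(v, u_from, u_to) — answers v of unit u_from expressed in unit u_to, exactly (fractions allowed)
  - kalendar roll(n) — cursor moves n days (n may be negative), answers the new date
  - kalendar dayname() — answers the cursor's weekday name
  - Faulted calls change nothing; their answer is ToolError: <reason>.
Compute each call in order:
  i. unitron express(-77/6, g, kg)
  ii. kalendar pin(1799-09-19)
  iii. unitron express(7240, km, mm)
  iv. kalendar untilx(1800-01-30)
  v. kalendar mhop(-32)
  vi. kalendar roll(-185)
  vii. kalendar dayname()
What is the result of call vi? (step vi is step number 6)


>> unitron express(-77/6, g, kg)
<< -77/6000
>> kalendar pin(1799-09-19)
<< 1799-09-19
>> unitron express(7240, km, mm)
<< 7240000000
>> kalendar untilx(1800-01-30)
<< 133
>> kalendar mhop(-32)
<< 1797-01-19
>> kalendar roll(-185)
<< 1796-07-18
>> kalendar dayname()
<< Monday

Answer: 1796-07-18


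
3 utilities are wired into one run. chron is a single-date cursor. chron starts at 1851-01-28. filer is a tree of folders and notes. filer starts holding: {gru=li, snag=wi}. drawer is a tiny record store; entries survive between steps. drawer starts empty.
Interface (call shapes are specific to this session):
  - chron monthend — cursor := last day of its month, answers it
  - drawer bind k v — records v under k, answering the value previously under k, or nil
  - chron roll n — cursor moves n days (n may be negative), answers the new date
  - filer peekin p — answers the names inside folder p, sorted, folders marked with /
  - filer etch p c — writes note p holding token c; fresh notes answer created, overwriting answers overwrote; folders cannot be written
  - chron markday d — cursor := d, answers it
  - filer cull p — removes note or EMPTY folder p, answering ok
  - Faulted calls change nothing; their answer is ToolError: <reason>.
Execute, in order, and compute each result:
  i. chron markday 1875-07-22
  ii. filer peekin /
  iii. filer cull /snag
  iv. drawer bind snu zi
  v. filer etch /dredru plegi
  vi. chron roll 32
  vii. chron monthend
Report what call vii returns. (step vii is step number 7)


Using chron markday on d=1875-07-22, yielding 1875-07-22.
Calling filer peekin on p=/, — result: [gru, snag].
Now I run filer cull on p=/snag, — result: ok.
Then drawer bind on k=snu, v=zi, → nil.
Invoking filer etch on p=/dredru, c=plegi, giving created.
I call chron roll on n=32, which returns 1875-08-23.
Using chron monthend(), and see 1875-08-31.

Answer: 1875-08-31


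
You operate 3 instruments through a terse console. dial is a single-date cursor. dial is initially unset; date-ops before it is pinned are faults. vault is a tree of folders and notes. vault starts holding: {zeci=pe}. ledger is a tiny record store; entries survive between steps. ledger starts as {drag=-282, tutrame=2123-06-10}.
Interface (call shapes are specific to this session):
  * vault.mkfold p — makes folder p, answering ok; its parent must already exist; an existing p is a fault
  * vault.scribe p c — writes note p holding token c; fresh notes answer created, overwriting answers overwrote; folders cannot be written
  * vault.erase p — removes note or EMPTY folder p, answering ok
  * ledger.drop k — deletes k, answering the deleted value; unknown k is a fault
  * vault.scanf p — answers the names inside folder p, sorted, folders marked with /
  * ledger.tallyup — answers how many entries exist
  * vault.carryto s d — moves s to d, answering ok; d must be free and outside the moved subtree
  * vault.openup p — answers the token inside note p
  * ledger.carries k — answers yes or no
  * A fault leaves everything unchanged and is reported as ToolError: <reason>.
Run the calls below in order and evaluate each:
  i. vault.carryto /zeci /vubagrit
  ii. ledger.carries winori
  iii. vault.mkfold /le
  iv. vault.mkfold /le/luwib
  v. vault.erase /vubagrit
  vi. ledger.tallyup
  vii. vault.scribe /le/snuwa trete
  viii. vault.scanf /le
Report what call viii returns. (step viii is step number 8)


$ carryto s='/zeci' d='/vubagrit'
[out] ok
$ carries k='winori'
[out] no
$ mkfold p='/le'
[out] ok
$ mkfold p='/le/luwib'
[out] ok
$ erase p='/vubagrit'
[out] ok
$ tallyup
[out] 2
$ scribe p='/le/snuwa' c='trete'
[out] created
$ scanf p='/le'
[out] [luwib/, snuwa]

Answer: [luwib/, snuwa]


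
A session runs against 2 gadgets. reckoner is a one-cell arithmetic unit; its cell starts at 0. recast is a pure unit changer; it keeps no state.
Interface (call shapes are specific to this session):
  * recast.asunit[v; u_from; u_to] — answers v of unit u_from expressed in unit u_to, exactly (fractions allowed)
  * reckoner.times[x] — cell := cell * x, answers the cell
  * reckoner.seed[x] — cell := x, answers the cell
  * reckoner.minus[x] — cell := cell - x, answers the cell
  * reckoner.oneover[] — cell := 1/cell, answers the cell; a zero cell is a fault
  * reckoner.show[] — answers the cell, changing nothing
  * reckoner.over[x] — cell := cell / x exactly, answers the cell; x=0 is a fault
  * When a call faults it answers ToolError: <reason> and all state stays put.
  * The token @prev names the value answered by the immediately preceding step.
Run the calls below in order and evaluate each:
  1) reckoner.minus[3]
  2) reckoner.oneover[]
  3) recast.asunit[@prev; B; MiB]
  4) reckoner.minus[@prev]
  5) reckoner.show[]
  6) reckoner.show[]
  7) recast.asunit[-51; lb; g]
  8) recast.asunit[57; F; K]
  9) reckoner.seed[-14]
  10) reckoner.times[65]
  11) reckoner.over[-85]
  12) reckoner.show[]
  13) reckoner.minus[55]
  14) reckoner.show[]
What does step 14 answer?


;; reckoner.minus(3) -> -3
;; reckoner.oneover() -> -1/3
;; recast.asunit(@prev, B, MiB) -> -1/3145728
;; reckoner.minus(@prev) -> -349525/1048576
;; reckoner.show() -> -349525/1048576
;; reckoner.show() -> -349525/1048576
;; recast.asunit(-51, lb, g) -> -2313321087/100000
;; recast.asunit(57, F, K) -> 51667/180
;; reckoner.seed(-14) -> -14
;; reckoner.times(65) -> -910
;; reckoner.over(-85) -> 182/17
;; reckoner.show() -> 182/17
;; reckoner.minus(55) -> -753/17
;; reckoner.show() -> -753/17

Answer: -753/17


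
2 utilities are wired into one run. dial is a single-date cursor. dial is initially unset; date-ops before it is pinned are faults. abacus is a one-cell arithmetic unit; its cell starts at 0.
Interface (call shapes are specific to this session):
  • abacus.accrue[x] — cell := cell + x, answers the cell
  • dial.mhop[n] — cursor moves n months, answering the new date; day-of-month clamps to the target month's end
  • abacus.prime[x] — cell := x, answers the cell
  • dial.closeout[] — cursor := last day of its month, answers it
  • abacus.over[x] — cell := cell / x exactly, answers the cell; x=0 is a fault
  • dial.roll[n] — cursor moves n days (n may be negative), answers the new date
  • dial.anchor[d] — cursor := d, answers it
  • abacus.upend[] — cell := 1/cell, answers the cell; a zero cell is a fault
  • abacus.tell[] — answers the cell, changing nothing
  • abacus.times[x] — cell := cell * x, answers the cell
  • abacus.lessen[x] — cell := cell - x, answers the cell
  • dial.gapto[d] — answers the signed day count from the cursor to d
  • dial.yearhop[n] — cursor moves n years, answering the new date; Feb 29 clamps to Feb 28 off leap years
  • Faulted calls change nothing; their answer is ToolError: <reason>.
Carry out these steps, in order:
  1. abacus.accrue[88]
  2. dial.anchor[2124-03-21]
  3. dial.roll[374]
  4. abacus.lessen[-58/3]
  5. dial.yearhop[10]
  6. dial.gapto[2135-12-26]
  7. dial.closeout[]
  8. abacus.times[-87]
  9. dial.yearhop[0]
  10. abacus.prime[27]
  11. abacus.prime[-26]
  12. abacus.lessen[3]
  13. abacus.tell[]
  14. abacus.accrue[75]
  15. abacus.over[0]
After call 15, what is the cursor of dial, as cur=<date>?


Invoking accrue(x=88): 88.
I run anchor(d=2124-03-21): 2124-03-21.
Using roll(n=374), giving 2125-03-30.
I run lessen(x=-58/3), which returns 322/3.
I use yearhop(n=10), which returns 2135-03-30.
I call gapto(d=2135-12-26), giving 271.
Using closeout, and observe 2135-03-31.
I run times(x=-87), → -9338.
I try yearhop(n=0), and get 2135-03-31.
I run prime(x=27), yielding 27.
Using prime(x=-26), and see -26.
Using lessen(x=3), giving -29.
I invoke tell, → -29.
I use accrue(x=75), which returns 46.
I invoke over(x=0), which returns ToolError: division by zero.

Answer: cur=2135-03-31


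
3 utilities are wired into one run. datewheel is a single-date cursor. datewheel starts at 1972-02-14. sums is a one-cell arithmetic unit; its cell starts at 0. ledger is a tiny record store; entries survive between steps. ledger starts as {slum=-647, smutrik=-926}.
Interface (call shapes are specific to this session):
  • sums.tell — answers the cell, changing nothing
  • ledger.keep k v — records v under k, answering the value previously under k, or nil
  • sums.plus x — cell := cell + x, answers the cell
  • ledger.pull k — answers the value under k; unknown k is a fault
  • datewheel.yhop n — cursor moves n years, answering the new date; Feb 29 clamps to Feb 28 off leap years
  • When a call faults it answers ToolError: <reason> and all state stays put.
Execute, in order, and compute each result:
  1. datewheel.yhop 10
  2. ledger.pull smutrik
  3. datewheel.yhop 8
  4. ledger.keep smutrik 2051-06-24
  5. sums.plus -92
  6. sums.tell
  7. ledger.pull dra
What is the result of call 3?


Answer: 1990-02-14

Derivation:
I invoke yhop using n=10, giving 1982-02-14.
I use pull using k=smutrik, yielding -926.
I call yhop using n=8, and observe 1990-02-14.
Invoking keep using k=smutrik, v=2051-06-24, yielding -926.
I try plus using x=-92, which returns -92.
I use tell(), and observe -92.
Calling pull using k=dra, giving ToolError: no such key dra.


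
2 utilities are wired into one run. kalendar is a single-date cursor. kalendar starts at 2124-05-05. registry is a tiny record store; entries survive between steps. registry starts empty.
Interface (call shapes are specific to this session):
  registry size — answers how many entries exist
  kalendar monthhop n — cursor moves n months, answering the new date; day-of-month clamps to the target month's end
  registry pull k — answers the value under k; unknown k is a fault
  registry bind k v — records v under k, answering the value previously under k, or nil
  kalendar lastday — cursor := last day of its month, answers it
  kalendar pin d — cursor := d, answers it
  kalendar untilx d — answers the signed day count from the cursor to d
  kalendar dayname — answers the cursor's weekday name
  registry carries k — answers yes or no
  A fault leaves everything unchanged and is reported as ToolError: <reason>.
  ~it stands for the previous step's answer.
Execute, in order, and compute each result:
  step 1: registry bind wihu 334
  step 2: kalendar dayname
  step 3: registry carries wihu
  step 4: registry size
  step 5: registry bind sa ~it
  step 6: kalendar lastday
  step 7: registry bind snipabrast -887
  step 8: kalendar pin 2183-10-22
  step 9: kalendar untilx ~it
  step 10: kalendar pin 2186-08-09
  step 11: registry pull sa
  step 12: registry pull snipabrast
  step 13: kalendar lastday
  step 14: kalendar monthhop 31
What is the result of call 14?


Answer: 2189-03-31

Derivation:
-> registry bind(wihu, 334)
<- nil
-> kalendar dayname()
<- Friday
-> registry carries(wihu)
<- yes
-> registry size()
<- 1
-> registry bind(sa, ~it)
<- nil
-> kalendar lastday()
<- 2124-05-31
-> registry bind(snipabrast, -887)
<- nil
-> kalendar pin(2183-10-22)
<- 2183-10-22
-> kalendar untilx(~it)
<- 0
-> kalendar pin(2186-08-09)
<- 2186-08-09
-> registry pull(sa)
<- 1
-> registry pull(snipabrast)
<- -887
-> kalendar lastday()
<- 2186-08-31
-> kalendar monthhop(31)
<- 2189-03-31


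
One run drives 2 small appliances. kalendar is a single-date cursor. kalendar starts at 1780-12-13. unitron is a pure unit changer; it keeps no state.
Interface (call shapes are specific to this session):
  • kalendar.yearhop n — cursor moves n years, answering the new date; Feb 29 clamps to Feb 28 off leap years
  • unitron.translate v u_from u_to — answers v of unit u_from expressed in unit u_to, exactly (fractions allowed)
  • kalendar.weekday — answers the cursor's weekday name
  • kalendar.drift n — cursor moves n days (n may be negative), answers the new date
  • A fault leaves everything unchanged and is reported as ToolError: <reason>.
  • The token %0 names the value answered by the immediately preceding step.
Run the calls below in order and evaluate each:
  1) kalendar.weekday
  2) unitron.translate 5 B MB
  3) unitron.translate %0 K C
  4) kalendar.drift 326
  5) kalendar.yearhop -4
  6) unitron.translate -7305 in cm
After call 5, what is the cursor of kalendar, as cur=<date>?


Answer: cur=1777-11-04

Derivation:
>> weekday()
<< Wednesday
>> translate(v: 5, u_from: B, u_to: MB)
<< 1/200000
>> translate(v: %0, u_from: K, u_to: C)
<< -54629999/200000
>> drift(n: 326)
<< 1781-11-04
>> yearhop(n: -4)
<< 1777-11-04
>> translate(v: -7305, u_from: in, u_to: cm)
<< -185547/10


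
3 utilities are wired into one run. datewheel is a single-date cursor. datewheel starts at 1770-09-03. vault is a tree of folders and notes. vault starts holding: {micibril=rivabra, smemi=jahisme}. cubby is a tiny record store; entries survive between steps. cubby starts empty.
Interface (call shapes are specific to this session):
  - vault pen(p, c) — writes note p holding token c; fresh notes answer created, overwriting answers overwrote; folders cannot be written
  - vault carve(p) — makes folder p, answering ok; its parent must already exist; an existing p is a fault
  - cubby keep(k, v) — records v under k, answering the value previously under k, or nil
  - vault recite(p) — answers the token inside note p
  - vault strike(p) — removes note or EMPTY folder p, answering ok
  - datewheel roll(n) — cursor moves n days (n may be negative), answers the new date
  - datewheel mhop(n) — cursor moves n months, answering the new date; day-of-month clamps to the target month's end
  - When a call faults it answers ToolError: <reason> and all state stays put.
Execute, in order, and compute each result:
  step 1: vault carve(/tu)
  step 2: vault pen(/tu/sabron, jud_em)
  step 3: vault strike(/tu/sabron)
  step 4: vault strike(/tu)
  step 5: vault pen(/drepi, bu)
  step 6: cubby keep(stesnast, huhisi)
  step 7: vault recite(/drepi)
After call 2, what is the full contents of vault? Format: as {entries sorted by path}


Answer: {micibril=rivabra, smemi=jahisme, tu/, tu/sabron=jud_em}

Derivation:
% vault carve(p→/tu) -> ok
% vault pen(p→/tu/sabron, c→jud_em) -> created
% vault strike(p→/tu/sabron) -> ok
% vault strike(p→/tu) -> ok
% vault pen(p→/drepi, c→bu) -> created
% cubby keep(k→stesnast, v→huhisi) -> nil
% vault recite(p→/drepi) -> bu


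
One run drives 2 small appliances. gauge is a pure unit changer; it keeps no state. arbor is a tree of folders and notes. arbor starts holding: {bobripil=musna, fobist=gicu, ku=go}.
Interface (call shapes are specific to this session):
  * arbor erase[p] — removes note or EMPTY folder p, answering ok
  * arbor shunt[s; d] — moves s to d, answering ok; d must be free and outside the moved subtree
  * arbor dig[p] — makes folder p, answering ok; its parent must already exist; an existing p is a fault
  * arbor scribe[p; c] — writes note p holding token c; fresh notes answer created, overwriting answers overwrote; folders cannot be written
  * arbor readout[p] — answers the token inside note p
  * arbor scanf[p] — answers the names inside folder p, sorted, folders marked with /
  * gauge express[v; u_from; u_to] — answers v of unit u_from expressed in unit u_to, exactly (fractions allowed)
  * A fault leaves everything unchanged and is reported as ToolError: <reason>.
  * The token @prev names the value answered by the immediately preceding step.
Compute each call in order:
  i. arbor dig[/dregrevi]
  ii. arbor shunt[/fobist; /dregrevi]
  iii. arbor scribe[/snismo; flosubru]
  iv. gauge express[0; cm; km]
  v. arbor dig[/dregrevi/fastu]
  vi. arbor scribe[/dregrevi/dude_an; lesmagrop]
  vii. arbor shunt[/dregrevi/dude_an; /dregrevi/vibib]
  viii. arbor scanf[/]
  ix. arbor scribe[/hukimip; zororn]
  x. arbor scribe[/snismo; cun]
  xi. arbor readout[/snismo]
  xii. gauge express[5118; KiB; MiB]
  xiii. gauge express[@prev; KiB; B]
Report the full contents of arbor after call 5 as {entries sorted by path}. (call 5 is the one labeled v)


Answer: {bobripil=musna, dregrevi/, dregrevi/fastu/, fobist=gicu, ku=go, snismo=flosubru}

Derivation:
// 1. arbor dig(p=/dregrevi) ~> ok
// 2. arbor shunt(s=/fobist, d=/dregrevi) ~> ToolError: exists
// 3. arbor scribe(p=/snismo, c=flosubru) ~> created
// 4. gauge express(v=0, u_from=cm, u_to=km) ~> 0
// 5. arbor dig(p=/dregrevi/fastu) ~> ok
// 6. arbor scribe(p=/dregrevi/dude_an, c=lesmagrop) ~> created
// 7. arbor shunt(s=/dregrevi/dude_an, d=/dregrevi/vibib) ~> ok
// 8. arbor scanf(p=/) ~> [bobripil, dregrevi/, fobist, ku, snismo]
// 9. arbor scribe(p=/hukimip, c=zororn) ~> created
// 10. arbor scribe(p=/snismo, c=cun) ~> overwrote
// 11. arbor readout(p=/snismo) ~> cun
// 12. gauge express(v=5118, u_from=KiB, u_to=MiB) ~> 2559/512
// 13. gauge express(v=@prev, u_from=KiB, u_to=B) ~> 5118


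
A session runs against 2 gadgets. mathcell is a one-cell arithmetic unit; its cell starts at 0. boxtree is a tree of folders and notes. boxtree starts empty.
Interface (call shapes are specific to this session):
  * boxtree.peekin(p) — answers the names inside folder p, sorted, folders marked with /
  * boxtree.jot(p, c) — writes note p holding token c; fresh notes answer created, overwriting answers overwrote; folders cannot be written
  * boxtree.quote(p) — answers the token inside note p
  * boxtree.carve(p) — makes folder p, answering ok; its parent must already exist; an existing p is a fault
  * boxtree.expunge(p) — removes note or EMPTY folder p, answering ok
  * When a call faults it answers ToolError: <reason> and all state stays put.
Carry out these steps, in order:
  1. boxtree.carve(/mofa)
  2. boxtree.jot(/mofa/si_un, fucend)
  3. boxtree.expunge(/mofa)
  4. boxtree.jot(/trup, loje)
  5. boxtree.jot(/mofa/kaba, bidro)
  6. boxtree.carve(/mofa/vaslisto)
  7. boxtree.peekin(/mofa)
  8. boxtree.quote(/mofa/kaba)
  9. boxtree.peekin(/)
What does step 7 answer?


-- carve(p→/mofa) : ok
-- jot(p→/mofa/si_un, c→fucend) : created
-- expunge(p→/mofa) : ToolError: not empty
-- jot(p→/trup, c→loje) : created
-- jot(p→/mofa/kaba, c→bidro) : created
-- carve(p→/mofa/vaslisto) : ok
-- peekin(p→/mofa) : [kaba, si_un, vaslisto/]
-- quote(p→/mofa/kaba) : bidro
-- peekin(p→/) : [mofa/, trup]

Answer: [kaba, si_un, vaslisto/]


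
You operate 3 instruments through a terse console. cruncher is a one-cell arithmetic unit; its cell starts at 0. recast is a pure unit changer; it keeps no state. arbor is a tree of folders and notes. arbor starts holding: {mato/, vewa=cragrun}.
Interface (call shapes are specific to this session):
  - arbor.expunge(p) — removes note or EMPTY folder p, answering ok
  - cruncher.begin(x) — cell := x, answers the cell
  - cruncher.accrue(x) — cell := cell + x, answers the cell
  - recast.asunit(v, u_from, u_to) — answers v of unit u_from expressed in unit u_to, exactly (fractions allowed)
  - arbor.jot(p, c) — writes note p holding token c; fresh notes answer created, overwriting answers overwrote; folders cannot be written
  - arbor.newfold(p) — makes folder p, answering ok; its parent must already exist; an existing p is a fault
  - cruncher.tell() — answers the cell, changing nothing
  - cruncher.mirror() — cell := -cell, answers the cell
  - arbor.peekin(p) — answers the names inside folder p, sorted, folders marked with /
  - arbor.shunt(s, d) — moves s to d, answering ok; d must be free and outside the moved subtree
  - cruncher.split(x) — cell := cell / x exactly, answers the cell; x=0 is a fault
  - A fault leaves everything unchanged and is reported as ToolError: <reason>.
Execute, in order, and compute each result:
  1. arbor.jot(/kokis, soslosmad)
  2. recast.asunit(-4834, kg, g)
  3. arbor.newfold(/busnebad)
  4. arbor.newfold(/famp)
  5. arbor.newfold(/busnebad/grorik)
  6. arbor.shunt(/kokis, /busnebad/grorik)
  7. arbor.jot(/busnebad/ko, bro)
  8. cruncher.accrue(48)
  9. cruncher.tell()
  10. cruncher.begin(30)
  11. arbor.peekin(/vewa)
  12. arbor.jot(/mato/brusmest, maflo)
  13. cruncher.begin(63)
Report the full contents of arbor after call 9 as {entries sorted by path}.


·→ arbor.jot(/kokis, soslosmad)
·← created
·→ recast.asunit(-4834, kg, g)
·← -4834000
·→ arbor.newfold(/busnebad)
·← ok
·→ arbor.newfold(/famp)
·← ok
·→ arbor.newfold(/busnebad/grorik)
·← ok
·→ arbor.shunt(/kokis, /busnebad/grorik)
·← ToolError: exists
·→ arbor.jot(/busnebad/ko, bro)
·← created
·→ cruncher.accrue(48)
·← 48
·→ cruncher.tell()
·← 48
·→ cruncher.begin(30)
·← 30
·→ arbor.peekin(/vewa)
·← ToolError: not a directory
·→ arbor.jot(/mato/brusmest, maflo)
·← created
·→ cruncher.begin(63)
·← 63

Answer: {busnebad/, busnebad/grorik/, busnebad/ko=bro, famp/, kokis=soslosmad, mato/, vewa=cragrun}


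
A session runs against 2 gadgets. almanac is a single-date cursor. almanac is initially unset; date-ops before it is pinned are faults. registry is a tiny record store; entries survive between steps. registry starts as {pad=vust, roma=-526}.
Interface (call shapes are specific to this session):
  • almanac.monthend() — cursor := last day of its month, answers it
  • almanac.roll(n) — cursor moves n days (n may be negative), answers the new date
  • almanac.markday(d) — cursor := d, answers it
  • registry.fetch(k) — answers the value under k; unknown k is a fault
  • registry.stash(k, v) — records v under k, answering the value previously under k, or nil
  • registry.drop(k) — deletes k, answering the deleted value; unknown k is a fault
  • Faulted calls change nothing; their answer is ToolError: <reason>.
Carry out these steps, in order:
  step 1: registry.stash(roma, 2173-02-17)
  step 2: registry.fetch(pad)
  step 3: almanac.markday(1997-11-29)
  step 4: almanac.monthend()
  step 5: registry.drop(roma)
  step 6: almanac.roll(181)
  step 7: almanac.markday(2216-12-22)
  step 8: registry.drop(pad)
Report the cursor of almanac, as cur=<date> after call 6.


Answer: cur=1998-05-30

Derivation:
! stash(k→roma, v→2173-02-17) => -526
! fetch(k→pad) => vust
! markday(d→1997-11-29) => 1997-11-29
! monthend() => 1997-11-30
! drop(k→roma) => 2173-02-17
! roll(n→181) => 1998-05-30
! markday(d→2216-12-22) => 2216-12-22
! drop(k→pad) => vust


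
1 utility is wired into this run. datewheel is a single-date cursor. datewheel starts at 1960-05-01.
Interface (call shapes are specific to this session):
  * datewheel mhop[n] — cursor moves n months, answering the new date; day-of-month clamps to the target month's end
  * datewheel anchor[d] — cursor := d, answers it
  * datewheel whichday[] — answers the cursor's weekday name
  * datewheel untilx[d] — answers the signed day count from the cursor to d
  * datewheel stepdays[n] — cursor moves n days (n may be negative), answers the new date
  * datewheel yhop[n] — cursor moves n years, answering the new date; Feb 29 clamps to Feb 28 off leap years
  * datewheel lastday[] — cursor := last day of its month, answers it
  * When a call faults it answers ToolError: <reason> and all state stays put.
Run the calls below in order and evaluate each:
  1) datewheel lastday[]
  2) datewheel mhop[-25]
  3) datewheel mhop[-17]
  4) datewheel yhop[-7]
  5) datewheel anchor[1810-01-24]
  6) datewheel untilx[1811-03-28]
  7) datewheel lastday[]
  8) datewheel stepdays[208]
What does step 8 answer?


Answer: 1810-08-27

Derivation:
CALL datewheel lastday[]
RET  1960-05-31
CALL datewheel mhop[n→-25]
RET  1958-04-30
CALL datewheel mhop[n→-17]
RET  1956-11-30
CALL datewheel yhop[n→-7]
RET  1949-11-30
CALL datewheel anchor[d→1810-01-24]
RET  1810-01-24
CALL datewheel untilx[d→1811-03-28]
RET  428
CALL datewheel lastday[]
RET  1810-01-31
CALL datewheel stepdays[n→208]
RET  1810-08-27


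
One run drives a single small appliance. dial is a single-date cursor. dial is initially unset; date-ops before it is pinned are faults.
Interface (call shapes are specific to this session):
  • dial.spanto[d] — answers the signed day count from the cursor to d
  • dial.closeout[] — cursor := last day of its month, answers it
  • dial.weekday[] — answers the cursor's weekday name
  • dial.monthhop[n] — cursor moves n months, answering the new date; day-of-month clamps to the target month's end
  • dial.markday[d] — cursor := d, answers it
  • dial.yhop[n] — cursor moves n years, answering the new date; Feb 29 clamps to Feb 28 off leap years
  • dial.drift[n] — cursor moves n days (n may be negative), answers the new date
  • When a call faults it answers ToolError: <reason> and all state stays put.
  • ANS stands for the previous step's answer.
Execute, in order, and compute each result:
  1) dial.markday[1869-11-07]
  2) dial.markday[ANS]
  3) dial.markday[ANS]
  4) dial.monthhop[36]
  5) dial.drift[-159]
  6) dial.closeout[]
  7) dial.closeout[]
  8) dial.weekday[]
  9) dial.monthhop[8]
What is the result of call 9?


Answer: 1873-02-28

Derivation:
# 1. markday(d→1869-11-07) == 1869-11-07
# 2. markday(d→ANS) == 1869-11-07
# 3. markday(d→ANS) == 1869-11-07
# 4. monthhop(n→36) == 1872-11-07
# 5. drift(n→-159) == 1872-06-01
# 6. closeout() == 1872-06-30
# 7. closeout() == 1872-06-30
# 8. weekday() == Sunday
# 9. monthhop(n→8) == 1873-02-28
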